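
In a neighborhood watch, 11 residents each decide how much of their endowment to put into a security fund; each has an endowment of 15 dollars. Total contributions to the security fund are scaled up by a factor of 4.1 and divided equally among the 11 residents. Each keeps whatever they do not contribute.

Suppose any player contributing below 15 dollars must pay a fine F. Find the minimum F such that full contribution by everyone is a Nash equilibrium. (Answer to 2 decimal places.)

9.41 dollars

Given the others contribute fully, the best deviation is to contribute 0 (any partial contribution still incurs the fine and gives up units whose private return 0.3727 is below 1).
Deviating from 15 to 0 saves 15 dollars but forfeits the deviator's share of the drop in the security fund: 4.1/11 × 15 = 5.59.
So the deviation gain is 15 − 5.59 = 9.41, and the fine must be at least 9.41 dollars to wipe it out.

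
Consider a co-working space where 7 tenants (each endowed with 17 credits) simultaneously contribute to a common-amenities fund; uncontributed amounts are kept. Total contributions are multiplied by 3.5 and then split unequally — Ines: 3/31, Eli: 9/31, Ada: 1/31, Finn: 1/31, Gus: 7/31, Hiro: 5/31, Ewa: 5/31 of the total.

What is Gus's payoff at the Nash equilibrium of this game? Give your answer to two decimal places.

30.44 credits

For player j, contributing a unit is worthwhile iff 3.5 × (j's share) ≥ 1, i.e. iff j's share is at least 0.2857.
Eli alone (share 9/31) is above the threshold, contributing 17; the remaining 6 contribute 0. Total contributed: 17.
Gus keeps 17 and receives 3.5 × 17 × 7/31 = 13.44 from the common-amenities fund, for a payoff of 30.44.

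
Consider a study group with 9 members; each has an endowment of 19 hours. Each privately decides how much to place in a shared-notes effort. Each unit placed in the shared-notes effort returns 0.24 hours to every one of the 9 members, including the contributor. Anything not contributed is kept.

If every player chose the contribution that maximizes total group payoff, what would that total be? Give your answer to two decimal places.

369.36 hours

Each contributed unit returns 2.160 to the group as a whole (0.24 to each of 9 players), which exceeds 1, so the social optimum is full contribution: group total = 2.160 × 171 = 369.36.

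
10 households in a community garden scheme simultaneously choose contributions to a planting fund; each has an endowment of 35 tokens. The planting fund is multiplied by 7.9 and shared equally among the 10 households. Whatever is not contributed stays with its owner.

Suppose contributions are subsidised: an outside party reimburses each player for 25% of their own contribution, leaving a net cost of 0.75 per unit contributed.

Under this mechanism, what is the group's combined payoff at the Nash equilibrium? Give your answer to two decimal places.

With the mechanism, a contributed unit returns (7.9/10) / 0.75 = 1.0533 per unit of net cost to the contributor — now above 1 — so contributing fully is weakly dominant for every player.
At the Nash equilibrium everyone contributes 35. Group total payoff = 10 × (35 × 0.25 + 7.9 × 35) = 2852.50.

2852.50 tokens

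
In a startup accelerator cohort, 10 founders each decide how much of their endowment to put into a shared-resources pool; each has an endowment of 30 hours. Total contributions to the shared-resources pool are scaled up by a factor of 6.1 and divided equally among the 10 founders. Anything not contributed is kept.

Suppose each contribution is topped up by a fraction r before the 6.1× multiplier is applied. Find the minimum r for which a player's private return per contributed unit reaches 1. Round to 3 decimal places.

With matching at rate r, one contributed unit becomes (1 + r) in the shared-resources pool and returns 6.1 × (1 + r) / 10 to the contributor.
Setting this equal to 1: 1 + r = 10/6.1 = 1.6393.
So the minimum matching rate is r = 1.6393 − 1 = 0.639.

0.639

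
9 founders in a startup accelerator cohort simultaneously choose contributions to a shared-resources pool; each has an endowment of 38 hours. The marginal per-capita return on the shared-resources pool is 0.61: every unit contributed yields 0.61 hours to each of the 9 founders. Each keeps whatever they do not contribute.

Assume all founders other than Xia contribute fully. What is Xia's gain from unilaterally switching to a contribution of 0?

Switching from a contribution of 38 to 0 lets Xia keep an extra 38 hours, but lowers the shared-resources pool by 38, which costs Xia their own share of that drop: 0.61 × 38 = 23.18.
Net gain = 38 − 23.18 = 14.82. The private return per contributed unit (0.61) is below 1, so free-riding is indeed the best response regardless of what the others do.

14.82 hours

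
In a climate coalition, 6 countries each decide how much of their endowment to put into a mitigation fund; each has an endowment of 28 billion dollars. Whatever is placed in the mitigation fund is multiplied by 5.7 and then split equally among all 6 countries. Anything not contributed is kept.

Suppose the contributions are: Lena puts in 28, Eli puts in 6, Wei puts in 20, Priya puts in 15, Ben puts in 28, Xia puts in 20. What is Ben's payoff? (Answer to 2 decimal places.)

111.15 billion dollars

Total contributed: 28 + 6 + 20 + 15 + 28 + 20 = 117.
Each receives 5.7 × 117 / 6 = 111.15 from the mitigation fund.
Ben keeps 28 − 28 = 0, so Ben's payoff is 0 + 111.15 = 111.15.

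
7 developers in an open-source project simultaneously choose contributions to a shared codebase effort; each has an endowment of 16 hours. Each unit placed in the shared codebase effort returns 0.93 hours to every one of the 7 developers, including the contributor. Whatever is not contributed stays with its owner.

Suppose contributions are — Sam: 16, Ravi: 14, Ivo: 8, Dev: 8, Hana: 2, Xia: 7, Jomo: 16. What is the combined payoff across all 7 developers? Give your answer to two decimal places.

Total contributed: 16 + 14 + 8 + 8 + 2 + 7 + 16 = 71; total kept: 7 × 16 − 71 = 41.
The shared codebase effort pays out 0.93 × 7 × 71 = 462.21 in aggregate.
Group total = 41 + 462.21 = 503.21.

503.21 hours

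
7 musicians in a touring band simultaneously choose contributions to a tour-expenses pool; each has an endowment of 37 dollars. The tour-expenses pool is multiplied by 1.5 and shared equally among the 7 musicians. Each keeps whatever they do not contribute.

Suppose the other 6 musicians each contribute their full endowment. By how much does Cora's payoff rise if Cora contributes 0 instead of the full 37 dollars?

Switching from a contribution of 37 to 0 lets Cora keep an extra 37 dollars, but lowers the tour-expenses pool by 37, which costs Cora their own share of that drop: 1.5/7 × 37 = 7.93.
Net gain = 37 − 7.93 = 29.07. The private return per contributed unit (0.2143) is below 1, so free-riding is indeed the best response regardless of what the others do.

29.07 dollars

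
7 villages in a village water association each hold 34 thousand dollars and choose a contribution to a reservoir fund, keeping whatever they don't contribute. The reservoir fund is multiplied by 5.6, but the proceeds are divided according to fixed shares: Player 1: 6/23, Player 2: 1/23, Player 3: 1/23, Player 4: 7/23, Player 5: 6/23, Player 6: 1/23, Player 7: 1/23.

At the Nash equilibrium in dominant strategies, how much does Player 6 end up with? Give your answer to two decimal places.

Player j's private return per contributed unit is 5.6 × (j's share). Contributing is weakly dominant for j when that share is at least 1/5.6 = 0.1786, and contributing 0 is dominant otherwise.
The shares above 0.1786 belong to Player 1, Player 4 and Player 5, contributing 34 each; the remaining 4 contribute 0. Total contributed: 102.
Player 6 keeps 34 and receives 5.6 × 102 × 1/23 = 24.83 from the reservoir fund, for a payoff of 58.83.

58.83 thousand dollars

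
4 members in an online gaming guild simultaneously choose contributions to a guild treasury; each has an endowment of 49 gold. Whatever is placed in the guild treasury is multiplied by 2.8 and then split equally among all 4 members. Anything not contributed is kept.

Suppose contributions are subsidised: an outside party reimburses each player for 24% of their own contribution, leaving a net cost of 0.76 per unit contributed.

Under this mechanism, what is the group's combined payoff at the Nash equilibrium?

196.00 gold

With the mechanism, a contributed unit returns (2.8/4) / 0.76 = 0.9211 per unit of net cost — still below 1 — so contributing 0 remains dominant for every player.
At the Nash equilibrium no one contributes; group total payoff = 4 × 49 = 196.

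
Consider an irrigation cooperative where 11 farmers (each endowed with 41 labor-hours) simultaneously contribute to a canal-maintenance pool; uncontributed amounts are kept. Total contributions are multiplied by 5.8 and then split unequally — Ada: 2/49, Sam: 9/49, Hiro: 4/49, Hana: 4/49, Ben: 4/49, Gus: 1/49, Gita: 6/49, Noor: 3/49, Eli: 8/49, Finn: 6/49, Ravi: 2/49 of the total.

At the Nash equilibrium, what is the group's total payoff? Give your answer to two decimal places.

647.80 labor-hours

Player j's private return per contributed unit is 5.8 × (j's share). Contributing is weakly dominant for j when that share is at least 1/5.8 = 0.1724, and contributing 0 is dominant otherwise.
Sam alone (share 9/49) is above the threshold, contributing 41; the remaining 10 contribute 0. Total contributed: 41.
The canal-maintenance pool pays out 5.8 × 41 = 237.80 in total (split across the unequal shares, but the aggregate is all that matters for the group sum).
The 10 free-riders keep 41 each, adding 410. Group total = 410 + 237.80 = 647.80.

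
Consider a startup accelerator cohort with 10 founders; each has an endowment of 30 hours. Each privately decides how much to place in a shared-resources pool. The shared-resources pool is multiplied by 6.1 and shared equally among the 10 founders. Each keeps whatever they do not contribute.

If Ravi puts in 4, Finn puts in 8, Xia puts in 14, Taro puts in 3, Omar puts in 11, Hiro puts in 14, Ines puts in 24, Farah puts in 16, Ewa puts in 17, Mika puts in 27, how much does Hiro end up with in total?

100.18 hours

Total contributed: 4 + 8 + 14 + 3 + 11 + 14 + 24 + 16 + 17 + 27 = 138.
Each receives 6.1 × 138 / 10 = 84.18 from the shared-resources pool.
Hiro keeps 30 − 14 = 16, so Hiro's payoff is 16 + 84.18 = 100.18.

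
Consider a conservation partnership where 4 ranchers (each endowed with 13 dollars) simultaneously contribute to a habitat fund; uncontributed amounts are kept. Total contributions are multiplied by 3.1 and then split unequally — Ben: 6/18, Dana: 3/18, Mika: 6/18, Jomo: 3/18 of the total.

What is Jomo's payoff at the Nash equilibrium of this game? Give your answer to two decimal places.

26.43 dollars

For player j, contributing a unit is worthwhile iff 3.1 × (j's share) ≥ 1, i.e. iff j's share is at least 0.3226.
Ben and Mika clear that bar, contributing 13 each; the remaining 2 contribute 0. Total contributed: 26.
Jomo keeps 13 and receives 3.1 × 26 × 3/18 = 13.43 from the habitat fund, for a payoff of 26.43.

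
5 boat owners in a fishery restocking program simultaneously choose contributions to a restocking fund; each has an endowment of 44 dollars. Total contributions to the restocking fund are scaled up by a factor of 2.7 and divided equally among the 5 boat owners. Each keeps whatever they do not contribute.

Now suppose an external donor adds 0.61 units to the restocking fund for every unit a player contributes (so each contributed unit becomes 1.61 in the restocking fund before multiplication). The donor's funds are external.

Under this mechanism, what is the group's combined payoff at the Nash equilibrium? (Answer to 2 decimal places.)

220.00 dollars

With the mechanism, a contributed unit returns 2.7 × 1.61 / 5 = 0.8694 per unit of net cost — still below 1 — so contributing 0 remains dominant for every player.
Everyone keeps their endowment and the group total is 5 × 44 = 220.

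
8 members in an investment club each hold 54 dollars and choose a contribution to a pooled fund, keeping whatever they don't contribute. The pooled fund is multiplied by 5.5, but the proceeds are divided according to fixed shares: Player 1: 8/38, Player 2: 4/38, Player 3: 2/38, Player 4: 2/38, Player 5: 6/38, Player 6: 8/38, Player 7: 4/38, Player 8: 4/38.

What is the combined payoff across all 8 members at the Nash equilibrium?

Player j's private return per contributed unit is 5.5 × (j's share). Contributing is weakly dominant for j when that share is at least 1/5.5 = 0.1818, and contributing 0 is dominant otherwise.
Player 1 and Player 6 are above the threshold, contributing 54 each; the remaining 6 contribute 0. Total contributed: 108.
The pooled fund pays out 5.5 × 108 = 594.00 in total (split across the unequal shares, but the aggregate is all that matters for the group sum).
The 6 free-riders keep 54 each, adding 324. Group total = 324 + 594.00 = 918.00.

918.00 dollars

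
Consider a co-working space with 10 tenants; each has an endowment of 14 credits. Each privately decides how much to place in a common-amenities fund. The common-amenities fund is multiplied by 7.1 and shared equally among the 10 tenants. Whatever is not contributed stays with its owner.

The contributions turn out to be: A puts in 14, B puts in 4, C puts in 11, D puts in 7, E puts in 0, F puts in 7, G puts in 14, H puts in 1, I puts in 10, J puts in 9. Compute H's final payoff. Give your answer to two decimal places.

67.67 credits

Total contributed: 14 + 4 + 11 + 7 + 0 + 7 + 14 + 1 + 10 + 9 = 77.
Each receives 7.1 × 77 / 10 = 54.67 from the common-amenities fund.
H keeps 14 − 1 = 13, so H's payoff is 13 + 54.67 = 67.67.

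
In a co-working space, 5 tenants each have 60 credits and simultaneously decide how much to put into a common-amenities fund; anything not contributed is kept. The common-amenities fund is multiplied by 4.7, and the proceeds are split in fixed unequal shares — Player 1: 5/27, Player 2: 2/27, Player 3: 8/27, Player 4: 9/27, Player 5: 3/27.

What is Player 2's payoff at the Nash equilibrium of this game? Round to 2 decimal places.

101.78 credits

For player j, contributing a unit is worthwhile iff 4.7 × (j's share) ≥ 1, i.e. iff j's share is at least 0.2128.
Player 3 and Player 4 clear that bar, contributing 60 each; the remaining 3 contribute 0. Total contributed: 120.
Player 2 keeps 60 and receives 4.7 × 120 × 2/27 = 41.78 from the common-amenities fund, for a payoff of 101.78.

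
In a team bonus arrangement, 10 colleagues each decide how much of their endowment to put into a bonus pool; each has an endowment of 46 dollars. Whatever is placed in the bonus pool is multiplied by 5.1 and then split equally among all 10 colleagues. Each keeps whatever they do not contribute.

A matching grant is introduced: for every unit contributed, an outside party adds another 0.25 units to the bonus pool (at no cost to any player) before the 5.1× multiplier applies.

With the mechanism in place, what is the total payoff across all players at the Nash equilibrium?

460.00 dollars

The effective private return is 5.1 × 1.25 / 10 = 0.6375, which is still under 1, so the mechanism doesn't change anyone's dominant strategy: zero contribution.
At the Nash equilibrium no one contributes; group total payoff = 10 × 46 = 460.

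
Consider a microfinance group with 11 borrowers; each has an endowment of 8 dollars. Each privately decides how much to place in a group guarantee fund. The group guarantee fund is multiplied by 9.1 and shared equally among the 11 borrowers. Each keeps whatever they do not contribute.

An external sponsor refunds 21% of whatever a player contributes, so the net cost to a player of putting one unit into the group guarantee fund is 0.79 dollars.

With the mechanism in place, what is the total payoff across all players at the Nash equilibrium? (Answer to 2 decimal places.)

The effective private return per unit is now (9.1/11) / 0.79 = 1.0472 > 1, so every player's dominant strategy flips to full contribution.
So the Nash equilibrium is full contribution by all 11; the group earns 11 × (8 × 0.21 + 9.1 × 8) = 819.28.

819.28 dollars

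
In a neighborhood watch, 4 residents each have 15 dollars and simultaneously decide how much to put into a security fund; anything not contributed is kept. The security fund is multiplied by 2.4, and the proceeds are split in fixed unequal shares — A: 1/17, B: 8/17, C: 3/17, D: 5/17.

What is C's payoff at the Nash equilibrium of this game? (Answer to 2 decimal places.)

For player j, contributing a unit is worthwhile iff 2.4 × (j's share) ≥ 1, i.e. iff j's share is at least 0.4167.
Only B (8/17) clears that bar, contributing 15; the remaining 3 contribute 0. Total contributed: 15.
C keeps 15 and receives 2.4 × 15 × 3/17 = 6.35 from the security fund, for a payoff of 21.35.

21.35 dollars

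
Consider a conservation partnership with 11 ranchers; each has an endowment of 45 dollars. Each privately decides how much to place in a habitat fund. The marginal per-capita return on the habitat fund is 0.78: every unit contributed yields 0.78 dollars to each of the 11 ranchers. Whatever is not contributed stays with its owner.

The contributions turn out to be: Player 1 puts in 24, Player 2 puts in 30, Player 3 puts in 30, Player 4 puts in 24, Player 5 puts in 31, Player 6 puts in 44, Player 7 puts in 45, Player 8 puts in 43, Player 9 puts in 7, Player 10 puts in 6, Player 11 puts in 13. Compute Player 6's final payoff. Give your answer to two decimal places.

Total contributed: 24 + 30 + 30 + 24 + 31 + 44 + 45 + 43 + 7 + 6 + 13 = 297.
Each receives 0.78 × 297 = 231.66 from the habitat fund.
Player 6 keeps 45 − 44 = 1, so Player 6's payoff is 1 + 231.66 = 232.66.

232.66 dollars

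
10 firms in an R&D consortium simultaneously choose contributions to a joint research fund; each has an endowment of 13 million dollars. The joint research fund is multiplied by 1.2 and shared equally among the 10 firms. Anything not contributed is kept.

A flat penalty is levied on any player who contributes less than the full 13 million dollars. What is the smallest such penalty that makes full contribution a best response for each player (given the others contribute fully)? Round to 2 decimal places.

11.44 million dollars

Given the others contribute fully, the best deviation is to contribute 0 (any partial contribution still incurs the fine and gives up units whose private return 0.1200 is below 1).
Deviating from 13 to 0 saves 13 million dollars but forfeits the deviator's share of the drop in the joint research fund: 1.2/10 × 13 = 1.56.
So the deviation gain is 13 − 1.56 = 11.44, and the fine must be at least 11.44 million dollars to wipe it out.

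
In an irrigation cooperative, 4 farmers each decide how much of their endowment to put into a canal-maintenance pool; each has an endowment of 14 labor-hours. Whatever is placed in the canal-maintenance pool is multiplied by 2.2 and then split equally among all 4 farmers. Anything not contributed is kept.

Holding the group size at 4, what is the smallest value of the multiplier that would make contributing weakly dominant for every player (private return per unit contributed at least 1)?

4

A contributed unit returns (multiplier)/4 to its contributor.
This reaches 1 exactly when the multiplier is 4.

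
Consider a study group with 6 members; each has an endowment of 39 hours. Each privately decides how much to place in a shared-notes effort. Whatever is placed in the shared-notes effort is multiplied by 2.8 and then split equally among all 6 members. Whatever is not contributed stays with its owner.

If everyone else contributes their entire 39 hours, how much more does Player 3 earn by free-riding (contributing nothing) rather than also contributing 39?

Switching from a contribution of 39 to 0 lets Player 3 keep an extra 39 hours, but lowers the shared-notes effort by 39, which costs Player 3 their own share of that drop: 2.8/6 × 39 = 18.20.
Net gain = 39 − 18.20 = 20.80. The private return per contributed unit (0.4667) is below 1, so free-riding is indeed the best response regardless of what the others do.

20.80 hours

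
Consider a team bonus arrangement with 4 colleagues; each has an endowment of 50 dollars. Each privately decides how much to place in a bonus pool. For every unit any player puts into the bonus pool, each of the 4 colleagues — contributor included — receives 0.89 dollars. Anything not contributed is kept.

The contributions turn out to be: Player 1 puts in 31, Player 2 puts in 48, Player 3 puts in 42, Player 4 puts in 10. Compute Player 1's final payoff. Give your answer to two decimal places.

135.59 dollars

Total contributed: 31 + 48 + 42 + 10 = 131.
Each receives 0.89 × 131 = 116.59 from the bonus pool.
Player 1 keeps 50 − 31 = 19, so Player 1's payoff is 19 + 116.59 = 135.59.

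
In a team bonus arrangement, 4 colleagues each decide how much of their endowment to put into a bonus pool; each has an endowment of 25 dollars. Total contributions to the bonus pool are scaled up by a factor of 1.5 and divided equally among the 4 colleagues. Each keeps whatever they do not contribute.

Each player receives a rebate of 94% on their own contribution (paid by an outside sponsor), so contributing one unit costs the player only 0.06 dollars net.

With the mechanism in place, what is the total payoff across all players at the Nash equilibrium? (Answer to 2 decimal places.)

Under the mechanism each unit contributed yields (1.5/4) / 0.06 = 6.2500 back to its contributor per unit of net cost, which exceeds 1, making full contribution the dominant choice for everyone.
At the Nash equilibrium everyone contributes 25. Group total payoff = 4 × (25 × 0.94 + 1.5 × 25) = 244.00.

244.00 dollars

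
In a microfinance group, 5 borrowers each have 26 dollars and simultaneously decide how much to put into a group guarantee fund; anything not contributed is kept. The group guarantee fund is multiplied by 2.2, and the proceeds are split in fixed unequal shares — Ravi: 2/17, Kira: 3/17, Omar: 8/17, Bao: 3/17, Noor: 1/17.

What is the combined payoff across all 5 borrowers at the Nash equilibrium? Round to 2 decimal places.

161.20 dollars

Player j's private return per contributed unit is 2.2 × (j's share). Contributing is weakly dominant for j when that share is at least 1/2.2 = 0.4545, and contributing 0 is dominant otherwise.
Omar alone (share 8/17) is above the threshold, contributing 26; the remaining 4 contribute 0. Total contributed: 26.
The group guarantee fund pays out 2.2 × 26 = 57.20 in total (split across the unequal shares, but the aggregate is all that matters for the group sum).
The 4 free-riders keep 26 each, adding 104. Group total = 104 + 57.20 = 161.20.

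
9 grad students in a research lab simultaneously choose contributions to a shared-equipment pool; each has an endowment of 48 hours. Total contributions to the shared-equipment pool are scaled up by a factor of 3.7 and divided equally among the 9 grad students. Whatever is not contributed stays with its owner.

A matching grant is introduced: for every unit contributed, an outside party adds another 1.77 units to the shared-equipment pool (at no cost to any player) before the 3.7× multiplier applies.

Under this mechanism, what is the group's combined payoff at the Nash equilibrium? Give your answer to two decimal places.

The effective private return per unit is now 3.7 × 2.77 / 9 = 1.1388 > 1, so every player's dominant strategy flips to full contribution.
At the Nash equilibrium everyone contributes 48. Group total payoff = 3.7 × 2.77 × 432 = 4427.57.

4427.57 hours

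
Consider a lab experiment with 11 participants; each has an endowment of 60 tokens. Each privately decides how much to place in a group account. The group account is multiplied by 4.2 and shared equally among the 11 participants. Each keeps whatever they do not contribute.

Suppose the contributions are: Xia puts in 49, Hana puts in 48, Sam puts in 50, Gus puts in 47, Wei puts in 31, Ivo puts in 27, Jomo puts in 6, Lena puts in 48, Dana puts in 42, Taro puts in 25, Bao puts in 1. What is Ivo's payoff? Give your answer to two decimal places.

175.80 tokens

Total contributed: 49 + 48 + 50 + 47 + 31 + 27 + 6 + 48 + 42 + 25 + 1 = 374.
Each receives 4.2 × 374 / 11 = 142.80 from the group account.
Ivo keeps 60 − 27 = 33, so Ivo's payoff is 33 + 142.80 = 175.80.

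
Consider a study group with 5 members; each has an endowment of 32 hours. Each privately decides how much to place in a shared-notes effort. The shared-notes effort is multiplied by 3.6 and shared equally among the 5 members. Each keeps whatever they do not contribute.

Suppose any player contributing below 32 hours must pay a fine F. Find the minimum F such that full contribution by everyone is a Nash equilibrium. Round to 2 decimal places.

Given the others contribute fully, the best deviation is to contribute 0 (any partial contribution still incurs the fine and gives up units whose private return 0.7200 is below 1).
Deviating from 32 to 0 saves 32 hours but forfeits the deviator's share of the drop in the shared-notes effort: 3.6/5 × 32 = 23.04.
So the deviation gain is 32 − 23.04 = 8.96, and the fine must be at least 8.96 hours to wipe it out.

8.96 hours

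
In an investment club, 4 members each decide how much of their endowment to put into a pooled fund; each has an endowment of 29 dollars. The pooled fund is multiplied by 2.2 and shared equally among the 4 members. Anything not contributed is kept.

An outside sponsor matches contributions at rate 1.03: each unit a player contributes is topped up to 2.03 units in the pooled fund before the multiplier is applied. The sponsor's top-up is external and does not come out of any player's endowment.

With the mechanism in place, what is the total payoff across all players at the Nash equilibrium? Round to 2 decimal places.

The effective private return per unit is now 2.2 × 2.03 / 4 = 1.1165 > 1, so every player's dominant strategy flips to full contribution.
At the Nash equilibrium everyone contributes 29. Group total payoff = 2.2 × 2.03 × 116 = 518.06.

518.06 dollars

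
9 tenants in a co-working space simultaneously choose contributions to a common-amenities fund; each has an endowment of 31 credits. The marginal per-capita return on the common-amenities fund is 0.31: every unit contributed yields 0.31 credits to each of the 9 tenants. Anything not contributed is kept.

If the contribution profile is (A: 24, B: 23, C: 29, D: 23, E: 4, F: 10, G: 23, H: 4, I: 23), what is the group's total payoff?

Total contributed: 24 + 23 + 29 + 23 + 4 + 10 + 23 + 4 + 23 = 163; total kept: 9 × 31 − 163 = 116.
The common-amenities fund pays out 0.31 × 9 × 163 = 454.77 in aggregate.
Group total = 116 + 454.77 = 570.77.

570.77 credits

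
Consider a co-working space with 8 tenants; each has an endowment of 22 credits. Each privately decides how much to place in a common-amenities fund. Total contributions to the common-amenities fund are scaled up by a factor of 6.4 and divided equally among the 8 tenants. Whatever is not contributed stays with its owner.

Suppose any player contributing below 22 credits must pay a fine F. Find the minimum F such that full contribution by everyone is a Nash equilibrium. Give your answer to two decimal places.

4.40 credits

Given the others contribute fully, the best deviation is to contribute 0 (any partial contribution still incurs the fine and gives up units whose private return 0.8000 is below 1).
Deviating from 22 to 0 saves 22 credits but forfeits the deviator's share of the drop in the common-amenities fund: 6.4/8 × 22 = 17.60.
So the deviation gain is 22 − 17.60 = 4.40, and the fine must be at least 4.40 credits to wipe it out.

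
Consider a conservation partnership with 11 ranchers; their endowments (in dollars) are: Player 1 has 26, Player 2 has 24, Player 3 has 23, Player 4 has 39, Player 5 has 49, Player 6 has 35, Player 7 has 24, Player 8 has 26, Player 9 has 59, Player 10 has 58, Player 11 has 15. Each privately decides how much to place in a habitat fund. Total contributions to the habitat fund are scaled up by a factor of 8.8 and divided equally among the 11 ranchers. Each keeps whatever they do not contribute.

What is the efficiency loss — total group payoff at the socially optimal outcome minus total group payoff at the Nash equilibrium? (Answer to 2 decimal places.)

The private return per contributed unit is 8.8/11 = 0.8000 < 1 for every player regardless of endowment, so the Nash equilibrium is zero contribution and the group total is Σ E_j = 26 + 24 + 23 + 39 + 49 + 35 + 24 + 26 + 59 + 58 + 15 = 378.
Each contributed unit returns 8.800 to the group, so the social optimum is full contribution by everyone: group total = 8.800 × 378 = 3326.40.
Efficiency loss = (8.800 − 1) × 378 = 2948.40.

2948.40 dollars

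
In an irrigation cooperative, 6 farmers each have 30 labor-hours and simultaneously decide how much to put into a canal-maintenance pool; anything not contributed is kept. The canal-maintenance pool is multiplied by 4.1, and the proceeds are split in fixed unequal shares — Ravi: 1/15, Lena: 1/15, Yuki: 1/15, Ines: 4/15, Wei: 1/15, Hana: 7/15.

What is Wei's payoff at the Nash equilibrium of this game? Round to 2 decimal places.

46.40 labor-hours

Player j's private return per contributed unit is 4.1 × (j's share). Contributing is weakly dominant for j when that share is at least 1/4.1 = 0.2439, and contributing 0 is dominant otherwise.
The shares above 0.2439 belong to Ines and Hana, contributing 30 each; the remaining 4 contribute 0. Total contributed: 60.
Wei keeps 30 and receives 4.1 × 60 × 1/15 = 16.40 from the canal-maintenance pool, for a payoff of 46.40.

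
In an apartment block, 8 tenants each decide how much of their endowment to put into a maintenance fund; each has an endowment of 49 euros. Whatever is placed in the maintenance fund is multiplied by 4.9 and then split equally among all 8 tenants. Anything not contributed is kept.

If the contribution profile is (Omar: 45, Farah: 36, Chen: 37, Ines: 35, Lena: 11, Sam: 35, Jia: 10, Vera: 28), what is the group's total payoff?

1316.30 euros

Total contributed: 45 + 36 + 37 + 35 + 11 + 35 + 10 + 28 = 237; total kept: 8 × 49 − 237 = 155.
The maintenance fund pays out 4.9 × 237 = 1161.30 in aggregate.
Group total = 155 + 1161.30 = 1316.30.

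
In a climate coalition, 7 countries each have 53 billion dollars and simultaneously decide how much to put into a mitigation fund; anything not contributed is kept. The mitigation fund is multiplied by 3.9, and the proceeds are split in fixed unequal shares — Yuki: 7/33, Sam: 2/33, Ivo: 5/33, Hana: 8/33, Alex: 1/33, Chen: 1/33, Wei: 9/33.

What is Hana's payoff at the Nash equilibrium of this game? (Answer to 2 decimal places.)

Player j's private return per contributed unit is 3.9 × (j's share). Contributing is weakly dominant for j when that share is at least 1/3.9 = 0.2564, and contributing 0 is dominant otherwise.
The only share above 0.2564 is Wei's 9/33, contributing 53; the remaining 6 contribute 0. Total contributed: 53.
Hana keeps 53 and receives 3.9 × 53 × 8/33 = 50.11 from the mitigation fund, for a payoff of 103.11.

103.11 billion dollars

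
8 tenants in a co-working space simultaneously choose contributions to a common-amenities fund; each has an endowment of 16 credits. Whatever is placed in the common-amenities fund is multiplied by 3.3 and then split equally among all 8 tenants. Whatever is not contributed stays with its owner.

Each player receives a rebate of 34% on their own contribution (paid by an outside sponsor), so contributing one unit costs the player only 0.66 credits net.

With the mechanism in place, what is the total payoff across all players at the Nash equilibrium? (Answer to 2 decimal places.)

128.00 credits

With the mechanism, a contributed unit returns (3.3/8) / 0.66 = 0.6250 per unit of net cost — still below 1 — so contributing 0 remains dominant for every player.
Everyone keeps their endowment and the group total is 8 × 16 = 128.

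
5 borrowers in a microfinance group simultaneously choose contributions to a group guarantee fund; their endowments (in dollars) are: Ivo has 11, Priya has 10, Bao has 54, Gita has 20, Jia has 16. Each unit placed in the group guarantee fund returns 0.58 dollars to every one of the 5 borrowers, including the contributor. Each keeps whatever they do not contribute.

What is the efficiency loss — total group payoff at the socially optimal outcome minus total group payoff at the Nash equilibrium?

The private return per contributed unit is 0.58 < 1 for everyone, so the Nash equilibrium is zero contribution and the group total is Σ E_j = 11 + 10 + 54 + 20 + 16 = 111.
Each contributed unit returns 2.900 to the group, so the social optimum is full contribution by everyone: group total = 2.900 × 111 = 321.90.
Efficiency loss = (2.900 − 1) × 111 = 210.90.

210.90 dollars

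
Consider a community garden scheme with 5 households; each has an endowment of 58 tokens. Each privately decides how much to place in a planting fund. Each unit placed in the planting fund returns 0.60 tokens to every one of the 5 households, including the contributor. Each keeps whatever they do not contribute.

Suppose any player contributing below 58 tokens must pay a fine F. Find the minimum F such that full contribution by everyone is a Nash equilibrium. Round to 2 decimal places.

23.20 tokens

Given the others contribute fully, the best deviation is to contribute 0 (any partial contribution still incurs the fine and gives up units whose private return 0.60 is below 1).
Deviating from 58 to 0 saves 58 tokens but forfeits the deviator's share of the drop in the planting fund: 0.60 × 58 = 34.80.
So the deviation gain is 58 − 34.80 = 23.20, and the fine must be at least 23.20 tokens to wipe it out.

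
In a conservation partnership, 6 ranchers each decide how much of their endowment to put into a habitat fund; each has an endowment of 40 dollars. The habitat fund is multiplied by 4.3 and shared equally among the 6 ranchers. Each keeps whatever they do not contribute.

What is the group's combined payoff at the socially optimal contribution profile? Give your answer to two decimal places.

1032.00 dollars

Each contributed unit returns 4.300 to the group as a whole (0.7167 to each of 6 players), which exceeds 1, so the social optimum is full contribution: group total = 4.300 × 240 = 1032.00.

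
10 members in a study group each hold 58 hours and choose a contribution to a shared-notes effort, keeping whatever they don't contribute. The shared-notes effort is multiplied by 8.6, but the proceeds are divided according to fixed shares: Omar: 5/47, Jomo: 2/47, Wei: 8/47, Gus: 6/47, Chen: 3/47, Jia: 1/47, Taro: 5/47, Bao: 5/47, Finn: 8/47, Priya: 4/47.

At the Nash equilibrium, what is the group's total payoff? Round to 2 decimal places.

Each unit j contributes comes back to j as 8.6 × (j's share), so j prefers to contribute only if that share exceeds 1/8.6 = 0.1163; otherwise keeping the unit dominates.
Wei, Gus and Finn clear that bar, contributing 58 each; the remaining 7 contribute 0. Total contributed: 174.
The shared-notes effort pays out 8.6 × 174 = 1496.40 in total (split across the unequal shares, but the aggregate is all that matters for the group sum).
The 7 free-riders keep 58 each, adding 406. Group total = 406 + 1496.40 = 1902.40.

1902.40 hours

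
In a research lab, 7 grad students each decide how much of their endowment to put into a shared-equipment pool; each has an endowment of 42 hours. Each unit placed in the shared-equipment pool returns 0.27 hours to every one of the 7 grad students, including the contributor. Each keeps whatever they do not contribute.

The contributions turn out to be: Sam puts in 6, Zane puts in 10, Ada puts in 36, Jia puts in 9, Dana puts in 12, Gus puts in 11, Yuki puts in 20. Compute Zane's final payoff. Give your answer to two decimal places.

60.08 hours

Total contributed: 6 + 10 + 36 + 9 + 12 + 11 + 20 = 104.
Each receives 0.27 × 104 = 28.08 from the shared-equipment pool.
Zane keeps 42 − 10 = 32, so Zane's payoff is 32 + 28.08 = 60.08.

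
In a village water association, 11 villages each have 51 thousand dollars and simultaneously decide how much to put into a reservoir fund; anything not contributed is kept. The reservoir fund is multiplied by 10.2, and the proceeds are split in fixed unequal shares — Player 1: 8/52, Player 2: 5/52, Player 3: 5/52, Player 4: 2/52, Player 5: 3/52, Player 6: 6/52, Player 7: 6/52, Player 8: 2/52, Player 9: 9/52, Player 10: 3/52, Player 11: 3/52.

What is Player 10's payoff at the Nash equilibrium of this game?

171.05 thousand dollars

Player j's private return per contributed unit is 10.2 × (j's share). Contributing is weakly dominant for j when that share is at least 1/10.2 = 0.0980, and contributing 0 is dominant otherwise.
The shares above 0.0980 belong to Player 1, Player 6, Player 7 and Player 9, contributing 51 each; the remaining 7 contribute 0. Total contributed: 204.
Player 10 keeps 51 and receives 10.2 × 204 × 3/52 = 120.05 from the reservoir fund, for a payoff of 171.05.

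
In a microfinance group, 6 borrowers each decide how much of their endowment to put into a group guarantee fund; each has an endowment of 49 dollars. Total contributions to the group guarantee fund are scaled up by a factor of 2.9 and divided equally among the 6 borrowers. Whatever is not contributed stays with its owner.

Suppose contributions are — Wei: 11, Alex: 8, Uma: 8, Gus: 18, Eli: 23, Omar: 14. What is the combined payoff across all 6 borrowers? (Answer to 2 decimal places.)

449.80 dollars

Total contributed: 11 + 8 + 8 + 18 + 23 + 14 = 82; total kept: 6 × 49 − 82 = 212.
The group guarantee fund pays out 2.9 × 82 = 237.80 in aggregate.
Group total = 212 + 237.80 = 449.80.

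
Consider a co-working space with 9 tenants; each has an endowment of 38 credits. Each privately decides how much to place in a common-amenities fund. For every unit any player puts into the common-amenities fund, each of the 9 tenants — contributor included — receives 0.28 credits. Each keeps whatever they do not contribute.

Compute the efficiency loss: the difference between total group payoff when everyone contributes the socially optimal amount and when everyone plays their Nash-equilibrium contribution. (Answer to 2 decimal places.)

519.84 credits

The private return per contributed unit is 0.28 < 1, so contributing 0 is dominant for every player. At the Nash equilibrium everyone keeps their 38, and the group total is 9 × 38 = 342.
Each contributed unit returns 2.520 to the group as a whole (0.28 to each of 9 players), which exceeds 1, so the social optimum is full contribution: group total = 2.520 × 342 = 861.84.
Efficiency loss = 861.84 − 342 = 519.84.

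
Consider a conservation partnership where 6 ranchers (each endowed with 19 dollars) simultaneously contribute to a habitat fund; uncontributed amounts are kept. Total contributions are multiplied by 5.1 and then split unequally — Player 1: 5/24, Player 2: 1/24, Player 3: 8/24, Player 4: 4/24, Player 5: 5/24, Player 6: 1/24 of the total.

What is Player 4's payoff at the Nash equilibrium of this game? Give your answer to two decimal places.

67.45 dollars

Each unit j contributes comes back to j as 5.1 × (j's share), so j prefers to contribute only if that share exceeds 1/5.1 = 0.1961; otherwise keeping the unit dominates.
Player 1, Player 3 and Player 5 are above the threshold, contributing 19 each; the remaining 3 contribute 0. Total contributed: 57.
Player 4 keeps 19 and receives 5.1 × 57 × 4/24 = 48.45 from the habitat fund, for a payoff of 67.45.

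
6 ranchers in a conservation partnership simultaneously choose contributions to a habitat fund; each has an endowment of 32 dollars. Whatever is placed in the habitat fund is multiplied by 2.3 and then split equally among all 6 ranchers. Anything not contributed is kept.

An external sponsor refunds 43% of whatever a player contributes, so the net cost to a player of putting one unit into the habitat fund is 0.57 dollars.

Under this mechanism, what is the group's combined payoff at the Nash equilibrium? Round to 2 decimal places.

192.00 dollars

The effective private return is (2.3/6) / 0.57 = 0.6725, which is still under 1, so the mechanism doesn't change anyone's dominant strategy: zero contribution.
At the Nash equilibrium no one contributes; group total payoff = 6 × 32 = 192.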